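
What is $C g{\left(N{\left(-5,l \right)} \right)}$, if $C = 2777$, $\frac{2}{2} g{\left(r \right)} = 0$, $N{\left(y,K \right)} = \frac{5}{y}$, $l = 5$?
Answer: $0$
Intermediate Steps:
$g{\left(r \right)} = 0$
$C g{\left(N{\left(-5,l \right)} \right)} = 2777 \cdot 0 = 0$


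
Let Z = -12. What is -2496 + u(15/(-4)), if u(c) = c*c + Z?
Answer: -39903/16 ≈ -2493.9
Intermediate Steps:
u(c) = -12 + c² (u(c) = c*c - 12 = c² - 12 = -12 + c²)
-2496 + u(15/(-4)) = -2496 + (-12 + (15/(-4))²) = -2496 + (-12 + (15*(-¼))²) = -2496 + (-12 + (-15/4)²) = -2496 + (-12 + 225/16) = -2496 + 33/16 = -39903/16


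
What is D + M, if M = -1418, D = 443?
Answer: -975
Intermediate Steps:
D + M = 443 - 1418 = -975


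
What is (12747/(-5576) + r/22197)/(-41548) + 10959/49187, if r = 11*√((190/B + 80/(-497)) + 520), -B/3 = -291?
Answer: 2539516577121/11395233350176 - 11*√10878009406390/133380942743412 ≈ 0.22286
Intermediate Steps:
B = 873 (B = -3*(-291) = 873)
r = 11*√10878009406390/144627 (r = 11*√((190/873 + 80/(-497)) + 520) = 11*√((190*(1/873) + 80*(-1/497)) + 520) = 11*√((190/873 - 80/497) + 520) = 11*√(24590/433881 + 520) = 11*√(225642710/433881) = 11*(√10878009406390/144627) = 11*√10878009406390/144627 ≈ 250.85)
(12747/(-5576) + r/22197)/(-41548) + 10959/49187 = (12747/(-5576) + (11*√10878009406390/144627)/22197)/(-41548) + 10959/49187 = (12747*(-1/5576) + (11*√10878009406390/144627)*(1/22197))*(-1/41548) + 10959*(1/49187) = (-12747/5576 + 11*√10878009406390/3210285519)*(-1/41548) + 10959/49187 = (12747/231671648 - 11*√10878009406390/133380942743412) + 10959/49187 = 2539516577121/11395233350176 - 11*√10878009406390/133380942743412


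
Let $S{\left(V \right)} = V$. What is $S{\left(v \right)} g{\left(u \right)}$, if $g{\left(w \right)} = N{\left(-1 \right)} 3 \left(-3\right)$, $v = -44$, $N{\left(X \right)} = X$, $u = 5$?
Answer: $-396$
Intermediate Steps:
$g{\left(w \right)} = 9$ ($g{\left(w \right)} = \left(-1\right) 3 \left(-3\right) = \left(-3\right) \left(-3\right) = 9$)
$S{\left(v \right)} g{\left(u \right)} = \left(-44\right) 9 = -396$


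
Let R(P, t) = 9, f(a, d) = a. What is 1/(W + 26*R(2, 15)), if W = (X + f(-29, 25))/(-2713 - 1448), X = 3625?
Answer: 4161/970078 ≈ 0.0042893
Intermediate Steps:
W = -3596/4161 (W = (3625 - 29)/(-2713 - 1448) = 3596/(-4161) = 3596*(-1/4161) = -3596/4161 ≈ -0.86421)
1/(W + 26*R(2, 15)) = 1/(-3596/4161 + 26*9) = 1/(-3596/4161 + 234) = 1/(970078/4161) = 4161/970078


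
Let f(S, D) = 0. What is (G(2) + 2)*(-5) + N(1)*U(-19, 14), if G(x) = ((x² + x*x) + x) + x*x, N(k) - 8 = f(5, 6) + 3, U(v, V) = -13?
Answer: -223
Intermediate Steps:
N(k) = 11 (N(k) = 8 + (0 + 3) = 8 + 3 = 11)
G(x) = x + 3*x² (G(x) = ((x² + x²) + x) + x² = (2*x² + x) + x² = (x + 2*x²) + x² = x + 3*x²)
(G(2) + 2)*(-5) + N(1)*U(-19, 14) = (2*(1 + 3*2) + 2)*(-5) + 11*(-13) = (2*(1 + 6) + 2)*(-5) - 143 = (2*7 + 2)*(-5) - 143 = (14 + 2)*(-5) - 143 = 16*(-5) - 143 = -80 - 143 = -223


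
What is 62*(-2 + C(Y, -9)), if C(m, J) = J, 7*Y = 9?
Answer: -682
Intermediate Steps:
Y = 9/7 (Y = (⅐)*9 = 9/7 ≈ 1.2857)
62*(-2 + C(Y, -9)) = 62*(-2 - 9) = 62*(-11) = -682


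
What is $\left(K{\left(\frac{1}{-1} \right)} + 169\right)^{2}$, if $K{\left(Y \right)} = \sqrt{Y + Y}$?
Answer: $\left(169 + i \sqrt{2}\right)^{2} \approx 28559.0 + 478.0 i$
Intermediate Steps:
$K{\left(Y \right)} = \sqrt{2} \sqrt{Y}$ ($K{\left(Y \right)} = \sqrt{2 Y} = \sqrt{2} \sqrt{Y}$)
$\left(K{\left(\frac{1}{-1} \right)} + 169\right)^{2} = \left(\sqrt{2} \sqrt{\frac{1}{-1}} + 169\right)^{2} = \left(\sqrt{2} \sqrt{-1} + 169\right)^{2} = \left(\sqrt{2} i + 169\right)^{2} = \left(i \sqrt{2} + 169\right)^{2} = \left(169 + i \sqrt{2}\right)^{2}$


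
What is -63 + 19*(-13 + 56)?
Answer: 754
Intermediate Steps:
-63 + 19*(-13 + 56) = -63 + 19*43 = -63 + 817 = 754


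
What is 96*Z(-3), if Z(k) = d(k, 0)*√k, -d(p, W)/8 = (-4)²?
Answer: -12288*I*√3 ≈ -21283.0*I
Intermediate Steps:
d(p, W) = -128 (d(p, W) = -8*(-4)² = -8*16 = -128)
Z(k) = -128*√k
96*Z(-3) = 96*(-128*I*√3) = -12288*I*√3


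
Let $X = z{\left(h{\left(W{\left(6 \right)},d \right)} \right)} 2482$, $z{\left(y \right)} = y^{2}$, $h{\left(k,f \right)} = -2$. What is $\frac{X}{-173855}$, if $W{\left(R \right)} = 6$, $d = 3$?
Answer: $- \frac{9928}{173855} \approx -0.057105$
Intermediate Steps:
$X = 9928$ ($X = \left(-2\right)^{2} \cdot 2482 = 4 \cdot 2482 = 9928$)
$\frac{X}{-173855} = \frac{9928}{-173855} = 9928 \left(- \frac{1}{173855}\right) = - \frac{9928}{173855}$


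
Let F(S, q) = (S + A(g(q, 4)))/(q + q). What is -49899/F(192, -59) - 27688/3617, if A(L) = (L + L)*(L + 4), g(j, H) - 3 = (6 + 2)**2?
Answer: 10514226433/17553301 ≈ 598.99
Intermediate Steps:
g(j, H) = 67 (g(j, H) = 3 + (6 + 2)**2 = 3 + 8**2 = 3 + 64 = 67)
A(L) = 2*L*(4 + L) (A(L) = (2*L)*(4 + L) = 2*L*(4 + L))
F(S, q) = (9514 + S)/(2*q) (F(S, q) = (S + 2*67*(4 + 67))/(q + q) = (S + 2*67*71)/((2*q)) = (S + 9514)*(1/(2*q)) = (9514 + S)*(1/(2*q)) = (9514 + S)/(2*q))
-49899/F(192, -59) - 27688/3617 = -49899*(-118/(9514 + 192)) - 27688/3617 = -49899/((1/2)*(-1/59)*9706) - 27688*1/3617 = -49899/(-4853/59) - 27688/3617 = -49899*(-59/4853) - 27688/3617 = 2944041/4853 - 27688/3617 = 10514226433/17553301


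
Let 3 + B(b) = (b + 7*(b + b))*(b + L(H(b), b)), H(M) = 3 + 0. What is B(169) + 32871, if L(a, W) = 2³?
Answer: 481563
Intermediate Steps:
H(M) = 3
L(a, W) = 8
B(b) = -3 + 15*b*(8 + b) (B(b) = -3 + (b + 7*(b + b))*(b + 8) = -3 + (b + 7*(2*b))*(8 + b) = -3 + (b + 14*b)*(8 + b) = -3 + (15*b)*(8 + b) = -3 + 15*b*(8 + b))
B(169) + 32871 = (-3 + 15*169² + 120*169) + 32871 = (-3 + 15*28561 + 20280) + 32871 = (-3 + 428415 + 20280) + 32871 = 448692 + 32871 = 481563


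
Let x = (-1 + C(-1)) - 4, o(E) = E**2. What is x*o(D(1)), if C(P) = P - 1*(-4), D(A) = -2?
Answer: -8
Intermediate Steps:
C(P) = 4 + P (C(P) = P + 4 = 4 + P)
x = -2 (x = (-1 + (4 - 1)) - 4 = (-1 + 3) - 4 = 2 - 4 = -2)
x*o(D(1)) = -2*(-2)**2 = -2*4 = -8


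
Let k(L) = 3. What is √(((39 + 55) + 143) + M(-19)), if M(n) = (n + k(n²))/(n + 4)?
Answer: √53565/15 ≈ 15.429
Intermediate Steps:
M(n) = (3 + n)/(4 + n) (M(n) = (n + 3)/(n + 4) = (3 + n)/(4 + n))
√(((39 + 55) + 143) + M(-19)) = √(((39 + 55) + 143) + (3 - 19)/(4 - 19)) = √((94 + 143) - 16/(-15)) = √(237 - 1/15*(-16)) = √(237 + 16/15) = √(3571/15) = √53565/15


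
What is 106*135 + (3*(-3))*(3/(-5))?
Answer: 71577/5 ≈ 14315.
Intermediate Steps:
106*135 + (3*(-3))*(3/(-5)) = 14310 - 27*(-1)/5 = 14310 - 9*(-⅗) = 14310 + 27/5 = 71577/5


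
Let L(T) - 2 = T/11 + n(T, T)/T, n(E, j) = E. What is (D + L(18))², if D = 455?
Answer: 25563136/121 ≈ 2.1127e+5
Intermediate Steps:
L(T) = 3 + T/11 (L(T) = 2 + (T/11 + T/T) = 2 + (T*(1/11) + 1) = 2 + (T/11 + 1) = 2 + (1 + T/11) = 3 + T/11)
(D + L(18))² = (455 + (3 + (1/11)*18))² = (455 + (3 + 18/11))² = (455 + 51/11)² = (5056/11)² = 25563136/121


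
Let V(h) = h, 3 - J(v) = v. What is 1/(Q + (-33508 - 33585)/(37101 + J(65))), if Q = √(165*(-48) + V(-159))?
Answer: -2485057627/11087980752808 - 1371887521*I*√8079/11087980752808 ≈ -0.00022412 - 0.011121*I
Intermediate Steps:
J(v) = 3 - v
Q = I*√8079 (Q = √(165*(-48) - 159) = √(-7920 - 159) = √(-8079) = I*√8079 ≈ 89.883*I)
1/(Q + (-33508 - 33585)/(37101 + J(65))) = 1/(I*√8079 + (-33508 - 33585)/(37101 + (3 - 1*65))) = 1/(I*√8079 - 67093/(37101 + (3 - 65))) = 1/(I*√8079 - 67093/(37101 - 62)) = 1/(I*√8079 - 67093/37039) = 1/(-67093/37039 + I*√8079)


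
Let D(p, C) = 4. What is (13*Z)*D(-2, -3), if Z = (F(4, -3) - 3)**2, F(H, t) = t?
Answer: 1872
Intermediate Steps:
Z = 36 (Z = (-3 - 3)**2 = (-6)**2 = 36)
(13*Z)*D(-2, -3) = (13*36)*4 = 468*4 = 1872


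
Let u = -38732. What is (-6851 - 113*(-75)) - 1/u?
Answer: 62900769/38732 ≈ 1624.0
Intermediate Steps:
(-6851 - 113*(-75)) - 1/u = (-6851 - 113*(-75)) - 1/(-38732) = (-6851 + 8475) - 1*(-1/38732) = 1624 + 1/38732 = 62900769/38732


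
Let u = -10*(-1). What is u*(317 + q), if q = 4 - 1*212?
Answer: 1090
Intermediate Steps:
q = -208 (q = 4 - 212 = -208)
u = 10
u*(317 + q) = 10*(317 - 208) = 10*109 = 1090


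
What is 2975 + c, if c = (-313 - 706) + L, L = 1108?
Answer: 3064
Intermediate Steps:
c = 89 (c = (-313 - 706) + 1108 = -1019 + 1108 = 89)
2975 + c = 2975 + 89 = 3064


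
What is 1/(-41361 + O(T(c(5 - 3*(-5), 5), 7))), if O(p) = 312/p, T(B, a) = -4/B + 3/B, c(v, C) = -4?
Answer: -1/40113 ≈ -2.4930e-5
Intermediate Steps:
T(B, a) = -1/B
1/(-41361 + O(T(c(5 - 3*(-5), 5), 7))) = 1/(-41361 + 312/((-1/(-4)))) = 1/(-41361 + 312/((-1*(-¼)))) = 1/(-41361 + 312/(¼)) = 1/(-41361 + 312*4) = 1/(-41361 + 1248) = 1/(-40113) = -1/40113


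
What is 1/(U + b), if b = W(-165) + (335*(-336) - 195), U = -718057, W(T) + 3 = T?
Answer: -1/830980 ≈ -1.2034e-6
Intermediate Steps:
W(T) = -3 + T
b = -112923 (b = (-3 - 165) + (335*(-336) - 195) = -168 + (-112560 - 195) = -168 - 112755 = -112923)
1/(U + b) = 1/(-718057 - 112923) = 1/(-830980) = -1/830980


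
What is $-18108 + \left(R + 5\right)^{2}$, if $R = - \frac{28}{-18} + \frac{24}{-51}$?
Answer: $- \frac{423023411}{23409} \approx -18071.0$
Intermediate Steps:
$R = \frac{166}{153}$ ($R = \left(-28\right) \left(- \frac{1}{18}\right) + 24 \left(- \frac{1}{51}\right) = \frac{14}{9} - \frac{8}{17} = \frac{166}{153} \approx 1.085$)
$-18108 + \left(R + 5\right)^{2} = -18108 + \left(\frac{166}{153} + 5\right)^{2} = -18108 + \left(\frac{931}{153}\right)^{2} = -18108 + \frac{866761}{23409} = - \frac{423023411}{23409}$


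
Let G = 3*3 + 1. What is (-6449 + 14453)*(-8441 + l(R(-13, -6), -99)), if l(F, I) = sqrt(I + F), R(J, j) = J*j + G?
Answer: -67561764 + 8004*I*sqrt(11) ≈ -6.7562e+7 + 26546.0*I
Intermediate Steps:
G = 10 (G = 9 + 1 = 10)
R(J, j) = 10 + J*j (R(J, j) = J*j + 10 = 10 + J*j)
l(F, I) = sqrt(F + I)
(-6449 + 14453)*(-8441 + l(R(-13, -6), -99)) = (-6449 + 14453)*(-8441 + sqrt((10 - 13*(-6)) - 99)) = 8004*(-8441 + sqrt((10 + 78) - 99)) = 8004*(-8441 + sqrt(88 - 99)) = 8004*(-8441 + sqrt(-11)) = 8004*(-8441 + I*sqrt(11)) = -67561764 + 8004*I*sqrt(11)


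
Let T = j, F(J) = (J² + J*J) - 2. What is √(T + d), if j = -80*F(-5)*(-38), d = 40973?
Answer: √186893 ≈ 432.31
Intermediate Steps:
F(J) = -2 + 2*J² (F(J) = (J² + J²) - 2 = 2*J² - 2 = -2 + 2*J²)
j = 145920 (j = -80*(-2 + 2*(-5)²)*(-38) = -80*(-2 + 2*25)*(-38) = -80*(-2 + 50)*(-38) = -80*48*(-38) = -3840*(-38) = 145920)
T = 145920
√(T + d) = √(145920 + 40973) = √186893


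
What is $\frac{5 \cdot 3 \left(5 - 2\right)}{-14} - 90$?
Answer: $- \frac{1305}{14} \approx -93.214$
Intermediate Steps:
$\frac{5 \cdot 3 \left(5 - 2\right)}{-14} - 90 = 15 \left(5 - 2\right) \left(- \frac{1}{14}\right) - 90 = 15 \cdot 3 \left(- \frac{1}{14}\right) - 90 = 45 \left(- \frac{1}{14}\right) - 90 = - \frac{45}{14} - 90 = - \frac{1305}{14}$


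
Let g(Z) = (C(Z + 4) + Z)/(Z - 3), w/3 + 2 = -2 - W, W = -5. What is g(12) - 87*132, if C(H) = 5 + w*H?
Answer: -103291/9 ≈ -11477.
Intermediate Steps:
w = 3 (w = -6 + 3*(-2 - 1*(-5)) = -6 + 3*(-2 + 5) = -6 + 3*3 = -6 + 9 = 3)
C(H) = 5 + 3*H
g(Z) = (17 + 4*Z)/(-3 + Z) (g(Z) = ((5 + 3*(Z + 4)) + Z)/(Z - 3) = ((5 + 3*(4 + Z)) + Z)/(-3 + Z) = ((5 + (12 + 3*Z)) + Z)/(-3 + Z) = ((17 + 3*Z) + Z)/(-3 + Z) = (17 + 4*Z)/(-3 + Z))
g(12) - 87*132 = (17 + 4*12)/(-3 + 12) - 87*132 = (17 + 48)/9 - 11484 = (⅑)*65 - 11484 = 65/9 - 11484 = -103291/9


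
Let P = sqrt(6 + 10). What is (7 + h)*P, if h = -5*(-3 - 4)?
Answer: 168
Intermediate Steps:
P = 4 (P = sqrt(16) = 4)
h = 35 (h = -5*(-7) = 35)
(7 + h)*P = (7 + 35)*4 = 42*4 = 168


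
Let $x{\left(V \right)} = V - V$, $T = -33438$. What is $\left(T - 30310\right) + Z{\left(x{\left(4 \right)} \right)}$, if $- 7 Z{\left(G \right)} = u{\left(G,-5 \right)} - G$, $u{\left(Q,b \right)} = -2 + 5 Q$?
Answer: $- \frac{446234}{7} \approx -63748.0$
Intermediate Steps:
$x{\left(V \right)} = 0$
$Z{\left(G \right)} = \frac{2}{7} - \frac{4 G}{7}$ ($Z{\left(G \right)} = - \frac{\left(-2 + 5 G\right) - G}{7} = - \frac{-2 + 4 G}{7} = \frac{2}{7} - \frac{4 G}{7}$)
$\left(T - 30310\right) + Z{\left(x{\left(4 \right)} \right)} = \left(-33438 - 30310\right) + \left(\frac{2}{7} - 0\right) = -63748 + \left(\frac{2}{7} + 0\right) = -63748 + \frac{2}{7} = - \frac{446234}{7}$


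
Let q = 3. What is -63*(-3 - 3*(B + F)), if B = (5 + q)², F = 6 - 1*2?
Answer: 13041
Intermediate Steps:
F = 4 (F = 6 - 2 = 4)
B = 64 (B = (5 + 3)² = 8² = 64)
-63*(-3 - 3*(B + F)) = -63*(-3 - 3*(64 + 4)) = -63*(-3 - 3*68) = -63*(-3 - 204) = -63*(-207) = 13041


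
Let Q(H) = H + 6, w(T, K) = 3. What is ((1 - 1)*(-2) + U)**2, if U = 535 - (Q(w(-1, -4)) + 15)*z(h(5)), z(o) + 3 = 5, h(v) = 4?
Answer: 237169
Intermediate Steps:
z(o) = 2 (z(o) = -3 + 5 = 2)
Q(H) = 6 + H
U = 487 (U = 535 - ((6 + 3) + 15)*2 = 535 - (9 + 15)*2 = 535 - 24*2 = 535 - 1*48 = 535 - 48 = 487)
((1 - 1)*(-2) + U)**2 = ((1 - 1)*(-2) + 487)**2 = (0*(-2) + 487)**2 = (0 + 487)**2 = 487**2 = 237169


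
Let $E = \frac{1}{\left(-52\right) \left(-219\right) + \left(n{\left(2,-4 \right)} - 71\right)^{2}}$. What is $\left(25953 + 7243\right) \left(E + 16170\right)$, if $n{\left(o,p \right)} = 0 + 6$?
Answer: $\frac{8380735556356}{15613} \approx 5.3678 \cdot 10^{8}$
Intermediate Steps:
$n{\left(o,p \right)} = 6$
$E = \frac{1}{15613}$ ($E = \frac{1}{\left(-52\right) \left(-219\right) + \left(6 - 71\right)^{2}} = \frac{1}{11388 + \left(-65\right)^{2}} = \frac{1}{11388 + 4225} = \frac{1}{15613} \approx 6.4049 \cdot 10^{-5}$)
$\left(25953 + 7243\right) \left(E + 16170\right) = \left(25953 + 7243\right) \left(\frac{1}{15613} + 16170\right) = 33196 \cdot \frac{252462211}{15613} = \frac{8380735556356}{15613}$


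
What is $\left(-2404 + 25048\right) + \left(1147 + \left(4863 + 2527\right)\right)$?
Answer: $31181$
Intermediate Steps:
$\left(-2404 + 25048\right) + \left(1147 + \left(4863 + 2527\right)\right) = 22644 + \left(1147 + 7390\right) = 22644 + 8537 = 31181$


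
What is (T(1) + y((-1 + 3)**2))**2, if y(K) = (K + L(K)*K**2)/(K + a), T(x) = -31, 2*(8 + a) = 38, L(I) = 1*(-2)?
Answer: 243049/225 ≈ 1080.2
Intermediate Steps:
L(I) = -2
a = 11 (a = -8 + (1/2)*38 = -8 + 19 = 11)
y(K) = (K - 2*K**2)/(11 + K) (y(K) = (K - 2*K**2)/(K + 11) = (K - 2*K**2)/(11 + K))
(T(1) + y((-1 + 3)**2))**2 = (-31 + (-1 + 3)**2*(1 - 2*(-1 + 3)**2)/(11 + (-1 + 3)**2))**2 = (-31 + 2**2*(1 - 2*2**2)/(11 + 2**2))**2 = (-31 + 4*(1 - 2*4)/(11 + 4))**2 = (-31 + 4*(1 - 8)/15)**2 = (-31 + 4*(1/15)*(-7))**2 = (-31 - 28/15)**2 = (-493/15)**2 = 243049/225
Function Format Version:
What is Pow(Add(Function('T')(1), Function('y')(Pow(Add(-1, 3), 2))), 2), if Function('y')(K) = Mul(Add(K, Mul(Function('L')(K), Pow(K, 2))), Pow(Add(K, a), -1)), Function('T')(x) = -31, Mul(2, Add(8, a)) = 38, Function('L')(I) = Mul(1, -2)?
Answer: Rational(243049, 225) ≈ 1080.2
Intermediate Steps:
Function('L')(I) = -2
a = 11 (a = Add(-8, Mul(Rational(1, 2), 38)) = Add(-8, 19) = 11)
Function('y')(K) = Mul(Pow(Add(11, K), -1), Add(K, Mul(-2, Pow(K, 2)))) (Function('y')(K) = Mul(Add(K, Mul(-2, Pow(K, 2))), Pow(Add(K, 11), -1)) = Mul(Add(K, Mul(-2, Pow(K, 2))), Pow(Add(11, K), -1)) = Mul(Pow(Add(11, K), -1), Add(K, Mul(-2, Pow(K, 2)))))
Pow(Add(Function('T')(1), Function('y')(Pow(Add(-1, 3), 2))), 2) = Pow(Add(-31, Mul(Pow(Add(-1, 3), 2), Pow(Add(11, Pow(Add(-1, 3), 2)), -1), Add(1, Mul(-2, Pow(Add(-1, 3), 2))))), 2) = Pow(Add(-31, Mul(Pow(2, 2), Pow(Add(11, Pow(2, 2)), -1), Add(1, Mul(-2, Pow(2, 2))))), 2) = Pow(Add(-31, Mul(4, Pow(Add(11, 4), -1), Add(1, Mul(-2, 4)))), 2) = Pow(Add(-31, Mul(4, Pow(15, -1), Add(1, -8))), 2) = Pow(Add(-31, Mul(4, Rational(1, 15), -7)), 2) = Pow(Add(-31, Rational(-28, 15)), 2) = Pow(Rational(-493, 15), 2) = Rational(243049, 225)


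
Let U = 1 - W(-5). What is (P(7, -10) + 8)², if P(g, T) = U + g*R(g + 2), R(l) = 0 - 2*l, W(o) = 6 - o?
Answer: 16384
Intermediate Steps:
U = -10 (U = 1 - (6 - 1*(-5)) = 1 - (6 + 5) = 1 - 1*11 = 1 - 11 = -10)
R(l) = -2*l
P(g, T) = -10 + g*(-4 - 2*g) (P(g, T) = -10 + g*(-2*(g + 2)) = -10 + g*(-2*(2 + g)) = -10 + g*(-4 - 2*g))
(P(7, -10) + 8)² = ((-10 + 2*7*(-2 - 1*7)) + 8)² = ((-10 + 2*7*(-2 - 7)) + 8)² = ((-10 + 2*7*(-9)) + 8)² = ((-10 - 126) + 8)² = (-136 + 8)² = (-128)² = 16384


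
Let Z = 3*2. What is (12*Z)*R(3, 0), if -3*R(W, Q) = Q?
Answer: 0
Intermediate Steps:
Z = 6
R(W, Q) = -Q/3
(12*Z)*R(3, 0) = (12*6)*(-⅓*0) = 72*0 = 0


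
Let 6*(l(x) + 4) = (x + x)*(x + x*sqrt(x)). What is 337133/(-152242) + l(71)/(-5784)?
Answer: -3307778417/1320851592 - 5041*sqrt(71)/17352 ≈ -4.9522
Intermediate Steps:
l(x) = -4 + x*(x + x**(3/2))/3 (l(x) = -4 + ((x + x)*(x + x*sqrt(x)))/6 = -4 + ((2*x)*(x + x**(3/2)))/6 = -4 + (2*x*(x + x**(3/2)))/6 = -4 + x*(x + x**(3/2))/3)
337133/(-152242) + l(71)/(-5784) = 337133/(-152242) + (-4 + (1/3)*71**2 + 71**(5/2)/3)/(-5784) = 337133*(-1/152242) + (-4 + (1/3)*5041 + (5041*sqrt(71))/3)*(-1/5784) = -337133/152242 + (-4 + 5041/3 + 5041*sqrt(71)/3)*(-1/5784) = -337133/152242 + (5029/3 + 5041*sqrt(71)/3)*(-1/5784) = -337133/152242 + (-5029/17352 - 5041*sqrt(71)/17352) = -3307778417/1320851592 - 5041*sqrt(71)/17352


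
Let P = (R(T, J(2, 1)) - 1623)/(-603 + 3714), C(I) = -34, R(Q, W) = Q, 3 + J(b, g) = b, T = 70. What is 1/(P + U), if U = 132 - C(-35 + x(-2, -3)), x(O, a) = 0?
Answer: 3111/514873 ≈ 0.0060423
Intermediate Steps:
J(b, g) = -3 + b
P = -1553/3111 (P = (70 - 1623)/(-603 + 3714) = -1553/3111 ≈ -0.49920)
U = 166 (U = 132 - 1*(-34) = 132 + 34 = 166)
1/(P + U) = 1/(-1553/3111 + 166) = 1/(514873/3111) = 3111/514873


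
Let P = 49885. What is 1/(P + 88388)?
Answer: 1/138273 ≈ 7.2321e-6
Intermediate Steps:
1/(P + 88388) = 1/(49885 + 88388) = 1/138273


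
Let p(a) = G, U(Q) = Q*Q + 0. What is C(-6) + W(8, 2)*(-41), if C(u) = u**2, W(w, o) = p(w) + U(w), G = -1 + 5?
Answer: -2752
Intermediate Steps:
U(Q) = Q**2 (U(Q) = Q**2 + 0 = Q**2)
G = 4
p(a) = 4
W(w, o) = 4 + w**2
C(-6) + W(8, 2)*(-41) = (-6)**2 + (4 + 8**2)*(-41) = 36 + (4 + 64)*(-41) = 36 + 68*(-41) = 36 - 2788 = -2752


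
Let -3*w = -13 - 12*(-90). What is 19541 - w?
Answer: 59690/3 ≈ 19897.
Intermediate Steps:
w = -1067/3 (w = -(-13 - 12*(-90))/3 = -(-13 + 1080)/3 = -⅓*1067 = -1067/3 ≈ -355.67)
19541 - w = 19541 - 1*(-1067/3) = 19541 + 1067/3 = 59690/3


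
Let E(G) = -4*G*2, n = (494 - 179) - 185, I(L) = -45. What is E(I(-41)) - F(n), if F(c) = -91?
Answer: 451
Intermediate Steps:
n = 130 (n = 315 - 185 = 130)
E(G) = -8*G
E(I(-41)) - F(n) = -8*(-45) - 1*(-91) = 360 + 91 = 451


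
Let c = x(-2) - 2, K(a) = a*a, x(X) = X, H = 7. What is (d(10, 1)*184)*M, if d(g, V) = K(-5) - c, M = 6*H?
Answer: 224112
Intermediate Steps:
K(a) = a²
M = 42 (M = 6*7 = 42)
c = -4 (c = -2 - 2 = -4)
d(g, V) = 29 (d(g, V) = (-5)² - 1*(-4) = 25 + 4 = 29)
(d(10, 1)*184)*M = (29*184)*42 = 5336*42 = 224112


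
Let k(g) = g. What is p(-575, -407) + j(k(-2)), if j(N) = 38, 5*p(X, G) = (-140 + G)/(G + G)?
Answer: 155207/4070 ≈ 38.134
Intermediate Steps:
p(X, G) = (-140 + G)/(10*G) (p(X, G) = ((-140 + G)/(G + G))/5 = ((-140 + G)/((2*G)))/5 = ((-140 + G)*(1/(2*G)))/5 = ((-140 + G)/(2*G))/5 = (-140 + G)/(10*G))
p(-575, -407) + j(k(-2)) = (⅒)*(-140 - 407)/(-407) + 38 = (⅒)*(-1/407)*(-547) + 38 = 547/4070 + 38 = 155207/4070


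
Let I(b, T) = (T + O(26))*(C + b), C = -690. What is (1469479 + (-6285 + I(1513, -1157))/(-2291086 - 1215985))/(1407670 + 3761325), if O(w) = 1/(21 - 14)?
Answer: 36074977010712/126896227245515 ≈ 0.28429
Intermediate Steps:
O(w) = ⅐ (O(w) = 1/7 = ⅐)
I(b, T) = (-690 + b)*(⅐ + T) (I(b, T) = (T + ⅐)*(-690 + b) = (⅐ + T)*(-690 + b) = (-690 + b)*(⅐ + T))
(1469479 + (-6285 + I(1513, -1157))/(-2291086 - 1215985))/(1407670 + 3761325) = (1469479 + (-6285 + (-690/7 - 690*(-1157) + (⅐)*1513 - 1157*1513))/(-2291086 - 1215985))/(1407670 + 3761325) = (1469479 + (-6285 + (-690/7 + 798330 + 1513/7 - 1750541))/(-3507071))/5168995 = (1469479 + (-6285 - 6664654/7)*(-1/3507071))*(1/5168995) = (1469479 - 6708649/7*(-1/3507071))*(1/5168995) = (1469479 + 6708649/24549497)*(1/5168995) = (36074977010712/24549497)*(1/5168995) = 36074977010712/126896227245515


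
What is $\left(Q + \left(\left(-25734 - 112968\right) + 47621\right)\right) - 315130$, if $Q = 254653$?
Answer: $-151558$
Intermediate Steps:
$\left(Q + \left(\left(-25734 - 112968\right) + 47621\right)\right) - 315130 = \left(254653 + \left(\left(-25734 - 112968\right) + 47621\right)\right) - 315130 = \left(254653 + \left(-138702 + 47621\right)\right) - 315130 = \left(254653 - 91081\right) - 315130 = 163572 - 315130 = -151558$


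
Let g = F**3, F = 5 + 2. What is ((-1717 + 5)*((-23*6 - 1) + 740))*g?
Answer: -352916816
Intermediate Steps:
F = 7
g = 343 (g = 7**3 = 343)
((-1717 + 5)*((-23*6 - 1) + 740))*g = ((-1717 + 5)*((-23*6 - 1) + 740))*343 = -1712*((-138 - 1) + 740)*343 = -1712*(-139 + 740)*343 = -1712*601*343 = -1028912*343 = -352916816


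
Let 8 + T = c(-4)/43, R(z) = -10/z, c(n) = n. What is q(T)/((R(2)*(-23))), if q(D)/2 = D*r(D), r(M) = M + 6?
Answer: 12528/42527 ≈ 0.29459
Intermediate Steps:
r(M) = 6 + M
T = -348/43 (T = -8 - 4/43 = -348/43 ≈ -8.0930)
q(D) = 2*D*(6 + D) (q(D) = 2*(D*(6 + D)) = 2*D*(6 + D))
q(T)/((R(2)*(-23))) = (2*(-348/43)*(6 - 348/43))/((-10/2*(-23))) = (2*(-348/43)*(-90/43))/((-10*1/2*(-23))) = 62640/(1849*((-5*(-23)))) = (62640/1849)/115 = (62640/1849)*(1/115) = 12528/42527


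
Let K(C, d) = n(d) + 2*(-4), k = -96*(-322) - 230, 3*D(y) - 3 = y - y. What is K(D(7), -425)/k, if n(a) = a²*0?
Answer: -4/15341 ≈ -0.00026074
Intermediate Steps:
D(y) = 1 (D(y) = 1 + (y - y)/3 = 1 + (⅓)*0 = 1 + 0 = 1)
n(a) = 0
k = 30682 (k = 30912 - 230 = 30682)
K(C, d) = -8 (K(C, d) = 0 + 2*(-4) = 0 - 8 = -8)
K(D(7), -425)/k = -8/30682 = -8*1/30682 = -4/15341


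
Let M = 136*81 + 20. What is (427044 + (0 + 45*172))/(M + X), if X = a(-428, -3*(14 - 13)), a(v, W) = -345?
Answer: 434784/10691 ≈ 40.668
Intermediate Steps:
M = 11036 (M = 11016 + 20 = 11036)
X = -345
(427044 + (0 + 45*172))/(M + X) = (427044 + (0 + 45*172))/(11036 - 345) = (427044 + (0 + 7740))/10691 = (427044 + 7740)*(1/10691) = 434784*(1/10691) = 434784/10691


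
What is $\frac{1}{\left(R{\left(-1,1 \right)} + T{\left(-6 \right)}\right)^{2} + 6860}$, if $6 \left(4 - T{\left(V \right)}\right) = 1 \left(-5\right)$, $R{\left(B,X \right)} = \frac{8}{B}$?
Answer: $\frac{36}{247321} \approx 0.00014556$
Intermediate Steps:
$T{\left(V \right)} = \frac{29}{6}$ ($T{\left(V \right)} = 4 - \frac{1 \left(-5\right)}{6} = 4 - - \frac{5}{6} = 4 + \frac{5}{6} = \frac{29}{6}$)
$\frac{1}{\left(R{\left(-1,1 \right)} + T{\left(-6 \right)}\right)^{2} + 6860} = \frac{1}{\left(\frac{8}{-1} + \frac{29}{6}\right)^{2} + 6860} = \frac{1}{\left(8 \left(-1\right) + \frac{29}{6}\right)^{2} + 6860} = \frac{1}{\left(-8 + \frac{29}{6}\right)^{2} + 6860} = \frac{1}{\left(- \frac{19}{6}\right)^{2} + 6860} = \frac{1}{\frac{361}{36} + 6860} = \frac{1}{\frac{247321}{36}} = \frac{36}{247321}$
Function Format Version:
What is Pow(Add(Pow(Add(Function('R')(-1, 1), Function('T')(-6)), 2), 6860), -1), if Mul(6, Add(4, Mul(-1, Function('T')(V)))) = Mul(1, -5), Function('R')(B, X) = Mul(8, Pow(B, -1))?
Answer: Rational(36, 247321) ≈ 0.00014556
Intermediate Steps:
Function('T')(V) = Rational(29, 6) (Function('T')(V) = Add(4, Mul(Rational(-1, 6), Mul(1, -5))) = Add(4, Mul(Rational(-1, 6), -5)) = Add(4, Rational(5, 6)) = Rational(29, 6))
Pow(Add(Pow(Add(Function('R')(-1, 1), Function('T')(-6)), 2), 6860), -1) = Pow(Add(Pow(Add(Mul(8, Pow(-1, -1)), Rational(29, 6)), 2), 6860), -1) = Pow(Add(Pow(Add(Mul(8, -1), Rational(29, 6)), 2), 6860), -1) = Pow(Add(Pow(Add(-8, Rational(29, 6)), 2), 6860), -1) = Pow(Add(Pow(Rational(-19, 6), 2), 6860), -1) = Pow(Add(Rational(361, 36), 6860), -1) = Pow(Rational(247321, 36), -1) = Rational(36, 247321)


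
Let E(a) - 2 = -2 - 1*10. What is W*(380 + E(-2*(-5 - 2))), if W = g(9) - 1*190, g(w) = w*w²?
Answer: 199430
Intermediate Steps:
g(w) = w³
E(a) = -10 (E(a) = 2 + (-2 - 1*10) = 2 + (-2 - 10) = 2 - 12 = -10)
W = 539 (W = 9³ - 1*190 = 729 - 190 = 539)
W*(380 + E(-2*(-5 - 2))) = 539*(380 - 10) = 539*370 = 199430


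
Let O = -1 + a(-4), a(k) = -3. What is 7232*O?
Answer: -28928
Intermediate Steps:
O = -4 (O = -1 - 3 = -4)
7232*O = 7232*(-4) = -28928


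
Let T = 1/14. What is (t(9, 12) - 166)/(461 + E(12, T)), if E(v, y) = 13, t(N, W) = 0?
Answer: -83/237 ≈ -0.35021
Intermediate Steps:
T = 1/14 ≈ 0.071429
(t(9, 12) - 166)/(461 + E(12, T)) = (0 - 166)/(461 + 13) = -166/474 = -166*1/474 = -83/237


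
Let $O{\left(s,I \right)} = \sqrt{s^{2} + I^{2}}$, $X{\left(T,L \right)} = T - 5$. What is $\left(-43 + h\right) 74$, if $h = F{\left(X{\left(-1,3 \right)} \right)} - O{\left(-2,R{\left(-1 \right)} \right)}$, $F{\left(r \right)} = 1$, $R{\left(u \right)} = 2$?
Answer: $-3108 - 148 \sqrt{2} \approx -3317.3$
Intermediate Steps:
$X{\left(T,L \right)} = -5 + T$
$O{\left(s,I \right)} = \sqrt{I^{2} + s^{2}}$
$h = 1 - 2 \sqrt{2}$ ($h = 1 - \sqrt{2^{2} + \left(-2\right)^{2}} = 1 - \sqrt{4 + 4} = 1 - \sqrt{8} = 1 - 2 \sqrt{2} \approx -1.8284$)
$\left(-43 + h\right) 74 = \left(-43 + \left(1 - 2 \sqrt{2}\right)\right) 74 = \left(-42 - 2 \sqrt{2}\right) 74 = -3108 - 148 \sqrt{2}$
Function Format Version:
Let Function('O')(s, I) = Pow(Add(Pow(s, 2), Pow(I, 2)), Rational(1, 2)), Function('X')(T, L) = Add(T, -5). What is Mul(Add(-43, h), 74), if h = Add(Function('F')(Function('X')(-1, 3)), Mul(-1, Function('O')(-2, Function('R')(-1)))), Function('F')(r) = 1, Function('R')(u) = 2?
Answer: Add(-3108, Mul(-148, Pow(2, Rational(1, 2)))) ≈ -3317.3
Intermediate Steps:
Function('X')(T, L) = Add(-5, T)
Function('O')(s, I) = Pow(Add(Pow(I, 2), Pow(s, 2)), Rational(1, 2))
h = Add(1, Mul(-2, Pow(2, Rational(1, 2)))) (h = Add(1, Mul(-1, Pow(Add(Pow(2, 2), Pow(-2, 2)), Rational(1, 2)))) = Add(1, Mul(-1, Pow(Add(4, 4), Rational(1, 2)))) = Add(1, Mul(-1, Pow(8, Rational(1, 2)))) = Add(1, Mul(-1, Mul(2, Pow(2, Rational(1, 2))))) = Add(1, Mul(-2, Pow(2, Rational(1, 2)))) ≈ -1.8284)
Mul(Add(-43, h), 74) = Mul(Add(-43, Add(1, Mul(-2, Pow(2, Rational(1, 2))))), 74) = Mul(Add(-42, Mul(-2, Pow(2, Rational(1, 2)))), 74) = Add(-3108, Mul(-148, Pow(2, Rational(1, 2))))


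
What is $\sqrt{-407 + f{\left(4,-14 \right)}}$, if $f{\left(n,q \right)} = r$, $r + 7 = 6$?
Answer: $2 i \sqrt{102} \approx 20.199 i$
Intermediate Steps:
$r = -1$ ($r = -7 + 6 = -1$)
$f{\left(n,q \right)} = -1$
$\sqrt{-407 + f{\left(4,-14 \right)}} = \sqrt{-407 - 1} = \sqrt{-408} = 2 i \sqrt{102}$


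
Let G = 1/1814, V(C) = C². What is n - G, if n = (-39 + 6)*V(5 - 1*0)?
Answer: -1496551/1814 ≈ -825.00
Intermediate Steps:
n = -825 (n = (-39 + 6)*(5 - 1*0)² = -33*(5 + 0)² = -33*5² = -33*25 = -825)
G = 1/1814 ≈ 0.00055127
n - G = -825 - 1*1/1814 = -825 - 1/1814 = -1496551/1814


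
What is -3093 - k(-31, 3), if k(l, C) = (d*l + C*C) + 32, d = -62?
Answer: -5056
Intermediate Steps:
k(l, C) = 32 + C**2 - 62*l (k(l, C) = (-62*l + C*C) + 32 = (-62*l + C**2) + 32 = (C**2 - 62*l) + 32 = 32 + C**2 - 62*l)
-3093 - k(-31, 3) = -3093 - (32 + 3**2 - 62*(-31)) = -3093 - (32 + 9 + 1922) = -3093 - 1*1963 = -3093 - 1963 = -5056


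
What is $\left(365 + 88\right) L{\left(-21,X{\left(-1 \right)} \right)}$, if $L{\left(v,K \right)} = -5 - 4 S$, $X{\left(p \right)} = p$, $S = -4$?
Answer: $4983$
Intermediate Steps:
$L{\left(v,K \right)} = 11$ ($L{\left(v,K \right)} = -5 - -16 = -5 + 16 = 11$)
$\left(365 + 88\right) L{\left(-21,X{\left(-1 \right)} \right)} = \left(365 + 88\right) 11 = 453 \cdot 11 = 4983$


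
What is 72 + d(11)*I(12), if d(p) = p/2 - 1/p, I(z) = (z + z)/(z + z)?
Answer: 1703/22 ≈ 77.409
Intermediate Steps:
I(z) = 1 (I(z) = (2*z)/((2*z)) = (2*z)*(1/(2*z)) = 1)
d(p) = p/2 - 1/p (d(p) = p*(½) - 1/p = p/2 - 1/p)
72 + d(11)*I(12) = 72 + ((½)*11 - 1/11)*1 = 72 + (11/2 - 1*1/11)*1 = 72 + (11/2 - 1/11)*1 = 72 + (119/22)*1 = 72 + 119/22 = 1703/22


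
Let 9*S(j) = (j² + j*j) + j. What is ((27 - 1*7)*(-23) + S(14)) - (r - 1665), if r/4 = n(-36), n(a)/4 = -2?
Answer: 11539/9 ≈ 1282.1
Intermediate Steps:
n(a) = -8 (n(a) = 4*(-2) = -8)
r = -32 (r = 4*(-8) = -32)
S(j) = j/9 + 2*j²/9 (S(j) = ((j² + j*j) + j)/9 = ((j² + j²) + j)/9 = (2*j² + j)/9 = (j + 2*j²)/9 = j/9 + 2*j²/9)
((27 - 1*7)*(-23) + S(14)) - (r - 1665) = ((27 - 1*7)*(-23) + (⅑)*14*(1 + 2*14)) - (-32 - 1665) = ((27 - 7)*(-23) + (⅑)*14*(1 + 28)) - 1*(-1697) = (20*(-23) + (⅑)*14*29) + 1697 = (-460 + 406/9) + 1697 = -3734/9 + 1697 = 11539/9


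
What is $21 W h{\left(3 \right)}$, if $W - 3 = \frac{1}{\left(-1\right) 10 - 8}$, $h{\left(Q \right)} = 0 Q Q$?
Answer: $0$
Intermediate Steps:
$h{\left(Q \right)} = 0$ ($h{\left(Q \right)} = 0 Q = 0$)
$W = \frac{53}{18}$ ($W = 3 + \frac{1}{\left(-1\right) 10 - 8} = 3 + \frac{1}{-10 - 8} = 3 + \frac{1}{-18} = 3 - \frac{1}{18} = \frac{53}{18} \approx 2.9444$)
$21 W h{\left(3 \right)} = 21 \cdot \frac{53}{18} \cdot 0 = \frac{371}{6} \cdot 0 = 0$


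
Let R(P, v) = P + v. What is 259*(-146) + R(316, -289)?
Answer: -37787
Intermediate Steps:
259*(-146) + R(316, -289) = 259*(-146) + (316 - 289) = -37814 + 27 = -37787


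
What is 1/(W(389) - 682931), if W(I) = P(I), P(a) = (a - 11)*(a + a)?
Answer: -1/388847 ≈ -2.5717e-6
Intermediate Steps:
P(a) = 2*a*(-11 + a) (P(a) = (-11 + a)*(2*a) = 2*a*(-11 + a))
W(I) = 2*I*(-11 + I)
1/(W(389) - 682931) = 1/(2*389*(-11 + 389) - 682931) = 1/(2*389*378 - 682931) = 1/(294084 - 682931) = 1/(-388847) = -1/388847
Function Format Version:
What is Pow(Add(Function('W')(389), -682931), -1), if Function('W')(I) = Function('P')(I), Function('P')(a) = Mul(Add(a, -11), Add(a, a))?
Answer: Rational(-1, 388847) ≈ -2.5717e-6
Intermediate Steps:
Function('P')(a) = Mul(2, a, Add(-11, a)) (Function('P')(a) = Mul(Add(-11, a), Mul(2, a)) = Mul(2, a, Add(-11, a)))
Function('W')(I) = Mul(2, I, Add(-11, I))
Pow(Add(Function('W')(389), -682931), -1) = Pow(Add(Mul(2, 389, Add(-11, 389)), -682931), -1) = Pow(Add(Mul(2, 389, 378), -682931), -1) = Pow(Add(294084, -682931), -1) = Pow(-388847, -1) = Rational(-1, 388847)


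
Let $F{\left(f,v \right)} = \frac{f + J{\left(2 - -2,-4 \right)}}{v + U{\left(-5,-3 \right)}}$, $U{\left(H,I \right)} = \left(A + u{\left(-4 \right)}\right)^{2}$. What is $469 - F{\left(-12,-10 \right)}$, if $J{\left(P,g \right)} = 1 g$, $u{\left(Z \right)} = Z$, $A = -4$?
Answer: $\frac{12671}{27} \approx 469.3$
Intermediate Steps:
$U{\left(H,I \right)} = 64$ ($U{\left(H,I \right)} = \left(-4 - 4\right)^{2} = \left(-8\right)^{2} = 64$)
$J{\left(P,g \right)} = g$
$F{\left(f,v \right)} = \frac{-4 + f}{64 + v}$ ($F{\left(f,v \right)} = \frac{f - 4}{v + 64} = \frac{-4 + f}{64 + v}$)
$469 - F{\left(-12,-10 \right)} = 469 - \frac{-4 - 12}{64 - 10} = 469 - \frac{1}{54} \left(-16\right) = 469 - - \frac{8}{27} = 469 + \frac{8}{27} = \frac{12671}{27}$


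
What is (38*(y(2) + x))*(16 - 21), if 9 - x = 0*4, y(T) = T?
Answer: -2090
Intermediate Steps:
x = 9 (x = 9 - 0*4 = 9 - 1*0 = 9 + 0 = 9)
(38*(y(2) + x))*(16 - 21) = (38*(2 + 9))*(16 - 21) = (38*11)*(-5) = 418*(-5) = -2090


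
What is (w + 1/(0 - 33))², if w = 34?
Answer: 1256641/1089 ≈ 1153.9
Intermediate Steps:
(w + 1/(0 - 33))² = (34 + 1/(0 - 33))² = (34 + 1/(-33))² = (34 - 1/33)² = (1121/33)² = 1256641/1089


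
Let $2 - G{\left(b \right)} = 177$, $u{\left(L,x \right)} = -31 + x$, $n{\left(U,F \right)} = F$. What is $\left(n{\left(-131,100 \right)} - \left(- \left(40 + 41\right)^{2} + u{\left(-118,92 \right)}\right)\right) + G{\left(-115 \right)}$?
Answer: $6425$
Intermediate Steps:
$G{\left(b \right)} = -175$ ($G{\left(b \right)} = 2 - 177 = -175$)
$\left(n{\left(-131,100 \right)} - \left(- \left(40 + 41\right)^{2} + u{\left(-118,92 \right)}\right)\right) + G{\left(-115 \right)} = \left(100 + \left(\left(40 + 41\right)^{2} - \left(-31 + 92\right)\right)\right) - 175 = \left(100 + \left(81^{2} - 61\right)\right) - 175 = \left(100 + \left(6561 - 61\right)\right) - 175 = \left(100 + 6500\right) - 175 = 6600 - 175 = 6425$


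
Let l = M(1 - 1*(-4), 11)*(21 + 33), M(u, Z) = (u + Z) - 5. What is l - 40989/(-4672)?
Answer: 2816157/4672 ≈ 602.77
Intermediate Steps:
M(u, Z) = -5 + Z + u (M(u, Z) = (Z + u) - 5 = -5 + Z + u)
l = 594 (l = (-5 + 11 + (1 - 1*(-4)))*(21 + 33) = (-5 + 11 + (1 + 4))*54 = (-5 + 11 + 5)*54 = 11*54 = 594)
l - 40989/(-4672) = 594 - 40989/(-4672) = 594 - 40989*(-1)/4672 = 594 - 1*(-40989/4672) = 594 + 40989/4672 = 2816157/4672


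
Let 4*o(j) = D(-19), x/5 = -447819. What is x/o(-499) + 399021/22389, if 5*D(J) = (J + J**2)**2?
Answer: -26554190746/72741861 ≈ -365.05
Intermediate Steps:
x = -2239095 (x = 5*(-447819) = -2239095)
D(J) = (J + J**2)**2/5
o(j) = 29241/5 (o(j) = ((1/5)*(-19)**2*(1 - 19)**2)/4 = ((1/5)*361*(-18)**2)/4 = ((1/5)*361*324)/4 = (1/4)*(116964/5) = 29241/5)
x/o(-499) + 399021/22389 = -2239095/29241/5 + 399021/22389 = -2239095*5/29241 + 399021*(1/22389) = -3731825/9747 + 133007/7463 = -26554190746/72741861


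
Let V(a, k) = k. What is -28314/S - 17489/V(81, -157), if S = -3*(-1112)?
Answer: 8983001/87292 ≈ 102.91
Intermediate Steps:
S = 3336
-28314/S - 17489/V(81, -157) = -28314/3336 - 17489/(-157) = -28314*1/3336 - 17489*(-1/157) = -4719/556 + 17489/157 = 8983001/87292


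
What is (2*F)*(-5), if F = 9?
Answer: -90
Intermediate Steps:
(2*F)*(-5) = (2*9)*(-5) = 18*(-5) = -90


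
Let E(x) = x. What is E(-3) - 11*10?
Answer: -113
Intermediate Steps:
E(-3) - 11*10 = -3 - 11*10 = -3 - 110 = -113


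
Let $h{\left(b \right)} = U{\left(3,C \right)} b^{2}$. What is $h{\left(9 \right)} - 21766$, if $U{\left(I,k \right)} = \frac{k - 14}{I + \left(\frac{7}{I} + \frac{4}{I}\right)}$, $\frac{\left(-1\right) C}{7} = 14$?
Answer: $- \frac{115634}{5} \approx -23127.0$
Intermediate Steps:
$C = -98$ ($C = \left(-7\right) 14 = -98$)
$U{\left(I,k \right)} = \frac{-14 + k}{I + \frac{11}{I}}$
$h{\left(b \right)} = - \frac{84 b^{2}}{5}$ ($h{\left(b \right)} = \frac{3 \left(-14 - 98\right)}{11 + 3^{2}} b^{2} = 3 \frac{1}{11 + 9} \left(-112\right) b^{2} = 3 \cdot \frac{1}{20} \left(-112\right) b^{2} = - \frac{84 b^{2}}{5}$)
$h{\left(9 \right)} - 21766 = - \frac{84 \cdot 9^{2}}{5} - 21766 = \left(- \frac{84}{5}\right) 81 - 21766 = - \frac{6804}{5} - 21766 = - \frac{115634}{5}$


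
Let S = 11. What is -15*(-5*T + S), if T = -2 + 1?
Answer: -240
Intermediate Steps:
T = -1
-15*(-5*T + S) = -15*(-5*(-1) + 11) = -15*(5 + 11) = -15*16 = -240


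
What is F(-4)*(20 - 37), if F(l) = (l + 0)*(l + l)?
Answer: -544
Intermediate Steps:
F(l) = 2*l**2 (F(l) = l*(2*l) = 2*l**2)
F(-4)*(20 - 37) = (2*(-4)**2)*(20 - 37) = (2*16)*(-17) = 32*(-17) = -544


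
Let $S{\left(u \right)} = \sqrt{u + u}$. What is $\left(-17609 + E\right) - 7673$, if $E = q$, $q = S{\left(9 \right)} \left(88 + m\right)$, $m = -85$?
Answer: $-25282 + 9 \sqrt{2} \approx -25269.0$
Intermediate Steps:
$S{\left(u \right)} = \sqrt{2} \sqrt{u}$ ($S{\left(u \right)} = \sqrt{2 u} = \sqrt{2} \sqrt{u}$)
$q = 9 \sqrt{2}$ ($q = \sqrt{2} \sqrt{9} \left(88 - 85\right) = \sqrt{2} \cdot 3 \cdot 3 = 3 \sqrt{2} \cdot 3 = 9 \sqrt{2} \approx 12.728$)
$E = 9 \sqrt{2} \approx 12.728$
$\left(-17609 + E\right) - 7673 = \left(-17609 + 9 \sqrt{2}\right) - 7673 = -25282 + 9 \sqrt{2}$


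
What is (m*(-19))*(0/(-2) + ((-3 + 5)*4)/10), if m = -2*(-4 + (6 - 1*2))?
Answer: 0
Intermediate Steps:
m = 0 (m = -2*(-4 + (6 - 2)) = -2*(-4 + 4) = -2*0 = 0)
(m*(-19))*(0/(-2) + ((-3 + 5)*4)/10) = (0*(-19))*(0/(-2) + ((-3 + 5)*4)/10) = 0*(0*(-½) + (2*4)*(⅒)) = 0*(0 + 8*(⅒)) = 0*(0 + ⅘) = 0*(⅘) = 0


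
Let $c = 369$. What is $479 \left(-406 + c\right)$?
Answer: $-17723$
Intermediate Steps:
$479 \left(-406 + c\right) = 479 \left(-406 + 369\right) = 479 \left(-37\right) = -17723$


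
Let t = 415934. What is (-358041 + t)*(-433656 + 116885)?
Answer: -18338823503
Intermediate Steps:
(-358041 + t)*(-433656 + 116885) = (-358041 + 415934)*(-433656 + 116885) = 57893*(-316771) = -18338823503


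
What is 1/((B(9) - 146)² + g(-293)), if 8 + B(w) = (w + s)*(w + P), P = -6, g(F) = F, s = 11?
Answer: 1/8543 ≈ 0.00011705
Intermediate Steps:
B(w) = -8 + (-6 + w)*(11 + w) (B(w) = -8 + (w + 11)*(w - 6) = -8 + (11 + w)*(-6 + w) = -8 + (-6 + w)*(11 + w))
1/((B(9) - 146)² + g(-293)) = 1/(((-74 + 9² + 5*9) - 146)² - 293) = 1/(((-74 + 81 + 45) - 146)² - 293) = 1/((52 - 146)² - 293) = 1/((-94)² - 293) = 1/(8836 - 293) = 1/8543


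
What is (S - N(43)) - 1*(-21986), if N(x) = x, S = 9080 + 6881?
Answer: 37904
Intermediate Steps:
S = 15961
(S - N(43)) - 1*(-21986) = (15961 - 1*43) - 1*(-21986) = (15961 - 43) + 21986 = 15918 + 21986 = 37904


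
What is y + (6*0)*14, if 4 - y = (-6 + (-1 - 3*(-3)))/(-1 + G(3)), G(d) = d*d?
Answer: 15/4 ≈ 3.7500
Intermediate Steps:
G(d) = d²
y = 15/4 (y = 4 - (-6 + (-1 - 3*(-3)))/(-1 + 3²) = 4 - (-6 + (-1 + 9))/(-1 + 9) = 4 - (-6 + 8)/8 = 4 - 2/8 = 4 - 1*¼ = 4 - ¼ = 15/4 ≈ 3.7500)
y + (6*0)*14 = 15/4 + (6*0)*14 = 15/4 + 0*14 = 15/4 + 0 = 15/4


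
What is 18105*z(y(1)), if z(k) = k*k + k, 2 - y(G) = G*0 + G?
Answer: 36210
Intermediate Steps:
y(G) = 2 - G (y(G) = 2 - (G*0 + G) = 2 - (0 + G) = 2 - G)
z(k) = k + k**2 (z(k) = k**2 + k = k + k**2)
18105*z(y(1)) = 18105*((2 - 1*1)*(1 + (2 - 1*1))) = 18105*((2 - 1)*(1 + (2 - 1))) = 18105*(1*(1 + 1)) = 18105*(1*2) = 18105*2 = 36210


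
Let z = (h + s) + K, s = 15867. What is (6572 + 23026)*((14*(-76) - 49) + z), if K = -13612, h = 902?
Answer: 60498312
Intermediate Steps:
z = 3157 (z = (902 + 15867) - 13612 = 16769 - 13612 = 3157)
(6572 + 23026)*((14*(-76) - 49) + z) = (6572 + 23026)*((14*(-76) - 49) + 3157) = 29598*((-1064 - 49) + 3157) = 29598*(-1113 + 3157) = 29598*2044 = 60498312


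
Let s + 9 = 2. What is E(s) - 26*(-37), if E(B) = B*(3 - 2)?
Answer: 955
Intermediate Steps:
s = -7 (s = -9 + 2 = -7)
E(B) = B (E(B) = B*1 = B)
E(s) - 26*(-37) = -7 - 26*(-37) = -7 + 962 = 955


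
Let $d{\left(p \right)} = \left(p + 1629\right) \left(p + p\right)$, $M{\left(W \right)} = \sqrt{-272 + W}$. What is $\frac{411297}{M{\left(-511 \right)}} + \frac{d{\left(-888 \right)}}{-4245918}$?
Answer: $\frac{219336}{707653} - \frac{137099 i \sqrt{87}}{87} \approx 0.30995 - 14699.0 i$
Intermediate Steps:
$d{\left(p \right)} = 2 p \left(1629 + p\right)$ ($d{\left(p \right)} = \left(1629 + p\right) 2 p = 2 p \left(1629 + p\right)$)
$\frac{411297}{M{\left(-511 \right)}} + \frac{d{\left(-888 \right)}}{-4245918} = \frac{411297}{\sqrt{-272 - 511}} + \frac{2 \left(-888\right) \left(1629 - 888\right)}{-4245918} = \frac{411297}{\sqrt{-783}} + 2 \left(-888\right) 741 \left(- \frac{1}{4245918}\right) = \frac{411297}{3 i \sqrt{87}} - - \frac{219336}{707653} = 411297 \left(- \frac{i \sqrt{87}}{261}\right) + \frac{219336}{707653} = - \frac{137099 i \sqrt{87}}{87} + \frac{219336}{707653} = \frac{219336}{707653} - \frac{137099 i \sqrt{87}}{87}$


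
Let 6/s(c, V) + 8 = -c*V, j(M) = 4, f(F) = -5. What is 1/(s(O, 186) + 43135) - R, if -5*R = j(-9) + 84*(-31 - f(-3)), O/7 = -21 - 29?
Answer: -612088034322/1403871713 ≈ -436.00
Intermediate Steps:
O = -350 (O = 7*(-21 - 29) = 7*(-50) = -350)
s(c, V) = 6/(-8 - V*c) (s(c, V) = 6/(-8 - c*V) = 6/(-8 - V*c))
R = 436 (R = -(4 + 84*(-31 - 1*(-5)))/5 = -(4 + 84*(-31 + 5))/5 = -(4 + 84*(-26))/5 = -(4 - 2184)/5 = -⅕*(-2180) = 436)
1/(s(O, 186) + 43135) - R = 1/(-6/(8 + 186*(-350)) + 43135) - 1*436 = 1/(-6/(8 - 65100) + 43135) - 436 = 1/(-6/(-65092) + 43135) - 436 = 1/(-6*(-1/65092) + 43135) - 436 = 1/(3/32546 + 43135) - 436 = 1/(1403871713/32546) - 436 = 32546/1403871713 - 436 = -612088034322/1403871713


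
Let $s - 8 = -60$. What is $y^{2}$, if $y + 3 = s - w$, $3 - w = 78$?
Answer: $400$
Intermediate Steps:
$s = -52$ ($s = 8 - 60 = -52$)
$w = -75$ ($w = 3 - 78 = -75$)
$y = 20$ ($y = -3 - -23 = -3 + \left(-52 + 75\right) = -3 + 23 = 20$)
$y^{2} = 20^{2} = 400$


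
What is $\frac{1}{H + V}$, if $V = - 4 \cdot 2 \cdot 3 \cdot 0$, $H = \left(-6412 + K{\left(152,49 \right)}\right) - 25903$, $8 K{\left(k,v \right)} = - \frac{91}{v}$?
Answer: $- \frac{56}{1809653} \approx -3.0945 \cdot 10^{-5}$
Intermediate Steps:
$K{\left(k,v \right)} = - \frac{91}{8 v}$ ($K{\left(k,v \right)} = \frac{\left(-91\right) \frac{1}{v}}{8} = - \frac{91}{8 v}$)
$H = - \frac{1809653}{56}$ ($H = \left(-6412 - \frac{91}{8 \cdot 49}\right) - 25903 = \left(-6412 - \frac{13}{56}\right) - 25903 = - \frac{359085}{56} - 25903 = - \frac{1809653}{56} \approx -32315.0$)
$V = 0$ ($V = - 4 \cdot 6 \cdot 0 = \left(-4\right) 0 = 0$)
$\frac{1}{H + V} = \frac{1}{- \frac{1809653}{56} + 0} = \frac{1}{- \frac{1809653}{56}} = - \frac{56}{1809653}$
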